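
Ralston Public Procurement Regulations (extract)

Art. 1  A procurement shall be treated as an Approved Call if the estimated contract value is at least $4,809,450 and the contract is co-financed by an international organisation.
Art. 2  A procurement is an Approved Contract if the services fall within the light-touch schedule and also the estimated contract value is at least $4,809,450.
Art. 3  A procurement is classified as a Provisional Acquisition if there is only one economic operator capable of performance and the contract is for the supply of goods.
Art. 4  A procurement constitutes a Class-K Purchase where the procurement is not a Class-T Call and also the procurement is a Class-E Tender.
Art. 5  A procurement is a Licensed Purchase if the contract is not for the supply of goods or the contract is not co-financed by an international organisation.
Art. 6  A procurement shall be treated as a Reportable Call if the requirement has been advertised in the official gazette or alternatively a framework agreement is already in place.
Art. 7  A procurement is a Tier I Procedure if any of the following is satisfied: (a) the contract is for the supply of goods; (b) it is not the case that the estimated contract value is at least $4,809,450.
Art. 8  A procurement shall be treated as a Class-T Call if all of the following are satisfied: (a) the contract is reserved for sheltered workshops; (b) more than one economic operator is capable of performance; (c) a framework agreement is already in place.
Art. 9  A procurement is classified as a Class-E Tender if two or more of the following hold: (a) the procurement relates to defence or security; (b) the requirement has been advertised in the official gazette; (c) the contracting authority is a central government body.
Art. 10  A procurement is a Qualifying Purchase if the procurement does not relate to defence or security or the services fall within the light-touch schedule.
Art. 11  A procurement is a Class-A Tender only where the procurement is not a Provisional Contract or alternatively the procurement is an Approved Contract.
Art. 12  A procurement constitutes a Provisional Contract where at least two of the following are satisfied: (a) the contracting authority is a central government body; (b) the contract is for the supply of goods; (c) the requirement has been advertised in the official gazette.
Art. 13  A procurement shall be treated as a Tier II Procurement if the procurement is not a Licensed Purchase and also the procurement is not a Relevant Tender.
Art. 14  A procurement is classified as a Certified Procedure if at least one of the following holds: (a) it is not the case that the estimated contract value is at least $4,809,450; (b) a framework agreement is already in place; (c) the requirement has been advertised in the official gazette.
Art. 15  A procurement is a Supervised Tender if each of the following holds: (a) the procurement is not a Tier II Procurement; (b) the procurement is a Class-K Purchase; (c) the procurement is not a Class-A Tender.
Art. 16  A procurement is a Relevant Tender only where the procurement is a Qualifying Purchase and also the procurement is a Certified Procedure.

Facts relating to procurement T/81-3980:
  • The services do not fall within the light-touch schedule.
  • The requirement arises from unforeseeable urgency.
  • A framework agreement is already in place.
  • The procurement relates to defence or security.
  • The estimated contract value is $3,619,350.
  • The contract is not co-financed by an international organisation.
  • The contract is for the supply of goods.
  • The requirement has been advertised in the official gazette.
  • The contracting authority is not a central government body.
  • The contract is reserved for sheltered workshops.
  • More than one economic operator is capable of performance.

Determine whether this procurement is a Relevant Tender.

No

Under article 10: the procurement does not relate to defence or security? no; or the services fall within the light-touch schedule? no. So the procurement is not a Qualifying Purchase.
Under article 14: estimated contract value: $3,619,350 ≥ $4,809,450? no, so negated condition yes; or a framework agreement is already in place? yes; or the requirement has been advertised in the official gazette? yes. So the procurement is a Certified Procedure.
Under article 16: Qualifying Purchase (article 10)? no; and Certified Procedure (article 14)? yes. So the procurement is not a Relevant Tender.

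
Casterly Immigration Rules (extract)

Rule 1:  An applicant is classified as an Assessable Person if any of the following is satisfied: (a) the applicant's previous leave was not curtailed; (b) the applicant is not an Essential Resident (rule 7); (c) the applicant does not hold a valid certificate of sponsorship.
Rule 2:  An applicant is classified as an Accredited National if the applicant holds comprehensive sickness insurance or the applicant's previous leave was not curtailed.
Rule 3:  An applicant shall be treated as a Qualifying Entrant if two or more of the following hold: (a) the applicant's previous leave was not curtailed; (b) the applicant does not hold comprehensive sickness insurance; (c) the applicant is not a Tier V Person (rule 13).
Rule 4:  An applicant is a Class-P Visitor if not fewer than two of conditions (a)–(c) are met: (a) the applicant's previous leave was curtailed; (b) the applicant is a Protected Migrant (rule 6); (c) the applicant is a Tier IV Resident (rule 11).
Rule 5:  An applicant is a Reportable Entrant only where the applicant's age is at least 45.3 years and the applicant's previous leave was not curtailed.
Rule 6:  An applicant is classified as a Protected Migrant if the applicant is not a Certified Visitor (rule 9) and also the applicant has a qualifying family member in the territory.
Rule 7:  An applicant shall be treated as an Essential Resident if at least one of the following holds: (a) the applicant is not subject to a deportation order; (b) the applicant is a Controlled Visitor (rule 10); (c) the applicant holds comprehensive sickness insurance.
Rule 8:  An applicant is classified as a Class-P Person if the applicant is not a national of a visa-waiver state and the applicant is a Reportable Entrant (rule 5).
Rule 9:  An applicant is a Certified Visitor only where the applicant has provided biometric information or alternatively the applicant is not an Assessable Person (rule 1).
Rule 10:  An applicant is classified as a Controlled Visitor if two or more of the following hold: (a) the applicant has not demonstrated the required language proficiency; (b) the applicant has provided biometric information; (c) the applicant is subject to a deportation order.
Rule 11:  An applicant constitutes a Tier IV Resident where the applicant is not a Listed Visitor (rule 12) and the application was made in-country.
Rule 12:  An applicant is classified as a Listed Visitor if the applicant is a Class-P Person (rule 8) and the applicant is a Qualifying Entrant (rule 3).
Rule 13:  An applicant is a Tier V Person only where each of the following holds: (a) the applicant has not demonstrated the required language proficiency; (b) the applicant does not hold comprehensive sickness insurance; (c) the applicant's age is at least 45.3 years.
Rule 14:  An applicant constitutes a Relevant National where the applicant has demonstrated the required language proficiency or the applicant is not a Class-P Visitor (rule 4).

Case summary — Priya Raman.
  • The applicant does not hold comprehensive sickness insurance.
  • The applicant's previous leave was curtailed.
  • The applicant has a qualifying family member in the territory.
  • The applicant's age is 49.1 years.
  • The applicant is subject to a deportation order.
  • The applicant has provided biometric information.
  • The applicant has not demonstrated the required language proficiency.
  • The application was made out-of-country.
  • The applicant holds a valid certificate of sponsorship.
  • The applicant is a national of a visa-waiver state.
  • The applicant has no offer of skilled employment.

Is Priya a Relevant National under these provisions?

Yes

Under rule 10: the applicant has not demonstrated the required language proficiency? yes; the applicant has provided biometric information? yes; the applicant is subject to a deportation order? yes — 3 of 3 hold (need ≥2) → satisfied.
Under rule 7: the applicant is not subject to a deportation order? no; or Controlled Visitor (rule 10)? yes; or the applicant holds comprehensive sickness insurance? no. So the applicant is an Essential Resident.
Under rule 1: the applicant's previous leave was not curtailed? no; or not an Essential Resident (rule 7)? no; or the applicant does not hold a valid certificate of sponsorship? no. So the applicant is not an Assessable Person.
Under rule 9: the applicant has provided biometric information? yes; or not an Assessable Person (rule 1)? yes. So the applicant is a Certified Visitor.
Under rule 6: not a Certified Visitor (rule 9)? no; and the applicant has a qualifying family member in the territory? yes. So the applicant is not a Protected Migrant.
Under rule 5: applicant's age: 49.1 years ≥ 45.3 years? yes; and the applicant's previous leave was not curtailed? no. So the applicant is not a Reportable Entrant.
Under rule 8: the applicant is not a national of a visa-waiver state? no; and Reportable Entrant (rule 5)? no. So the applicant is not a Class-P Person.
Under rule 13: the applicant has not demonstrated the required language proficiency? yes; and the applicant does not hold comprehensive sickness insurance? yes; and applicant's age: 49.1 years ≥ 45.3 years? yes. So the applicant is a Tier V Person.
Under rule 3: the applicant's previous leave was not curtailed? no; the applicant does not hold comprehensive sickness insurance? yes; not a Tier V Person (rule 13)? no — 1 of 3 hold (need ≥2) → not satisfied.
Under rule 12: Class-P Person (rule 8)? no; and Qualifying Entrant (rule 3)? no. So the applicant is not a Listed Visitor.
Under rule 11: not a Listed Visitor (rule 12)? yes; and the application was made in-country? no. So the applicant is not a Tier IV Resident.
Under rule 4: the applicant's previous leave was curtailed? yes; Protected Migrant (rule 6)? no; Tier IV Resident (rule 11)? no — 1 of 3 hold (need ≥2) → not satisfied.
Under rule 14: the applicant has demonstrated the required language proficiency? no; or not a Class-P Visitor (rule 4)? yes. So the applicant is a Relevant National.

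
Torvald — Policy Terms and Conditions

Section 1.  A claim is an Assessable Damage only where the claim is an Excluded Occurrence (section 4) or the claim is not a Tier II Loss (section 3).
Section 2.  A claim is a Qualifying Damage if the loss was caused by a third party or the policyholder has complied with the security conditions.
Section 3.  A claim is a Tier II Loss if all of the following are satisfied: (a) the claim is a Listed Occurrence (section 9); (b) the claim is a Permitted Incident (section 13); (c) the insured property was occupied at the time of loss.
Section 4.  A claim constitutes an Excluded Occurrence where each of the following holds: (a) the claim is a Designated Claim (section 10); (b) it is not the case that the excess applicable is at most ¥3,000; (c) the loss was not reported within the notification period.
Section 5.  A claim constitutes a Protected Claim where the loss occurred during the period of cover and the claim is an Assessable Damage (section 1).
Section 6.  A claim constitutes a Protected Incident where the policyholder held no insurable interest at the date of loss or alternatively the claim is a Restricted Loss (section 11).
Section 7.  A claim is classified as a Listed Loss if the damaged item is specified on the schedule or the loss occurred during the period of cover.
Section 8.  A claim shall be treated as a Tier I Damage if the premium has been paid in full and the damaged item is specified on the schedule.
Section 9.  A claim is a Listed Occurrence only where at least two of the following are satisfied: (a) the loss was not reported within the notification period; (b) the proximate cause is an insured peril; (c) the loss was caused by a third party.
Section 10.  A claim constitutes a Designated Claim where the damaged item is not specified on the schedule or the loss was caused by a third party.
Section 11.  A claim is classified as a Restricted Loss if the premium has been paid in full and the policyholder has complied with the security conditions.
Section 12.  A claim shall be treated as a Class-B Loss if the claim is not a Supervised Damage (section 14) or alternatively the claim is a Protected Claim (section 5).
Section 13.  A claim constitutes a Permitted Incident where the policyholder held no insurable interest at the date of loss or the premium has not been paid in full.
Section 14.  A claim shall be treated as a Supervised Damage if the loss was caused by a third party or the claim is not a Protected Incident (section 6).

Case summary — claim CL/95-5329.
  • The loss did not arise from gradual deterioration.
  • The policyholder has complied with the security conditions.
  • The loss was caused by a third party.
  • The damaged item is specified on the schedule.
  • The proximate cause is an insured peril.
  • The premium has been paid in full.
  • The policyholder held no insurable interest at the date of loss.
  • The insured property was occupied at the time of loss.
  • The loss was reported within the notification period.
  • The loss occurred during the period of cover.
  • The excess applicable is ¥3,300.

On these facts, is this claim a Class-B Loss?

No

Under section 11: the premium has been paid in full? yes; and the policyholder has complied with the security conditions? yes. So the claim is a Restricted Loss.
Under section 6: the policyholder held no insurable interest at the date of loss? yes; or Restricted Loss (section 11)? yes. So the claim is a Protected Incident.
Under section 14: the loss was caused by a third party? yes; or not a Protected Incident (section 6)? no. So the claim is a Supervised Damage.
Under section 10: the damaged item is not specified on the schedule? no; or the loss was caused by a third party? yes. So the claim is a Designated Claim.
Under section 4: Designated Claim (section 10)? yes; and excess applicable: ¥3,300 ≤ ¥3,000? no, so negated condition yes; and the loss was not reported within the notification period? no. So the claim is not an Excluded Occurrence.
Under section 9: the loss was not reported within the notification period? no; the proximate cause is an insured peril? yes; the loss was caused by a third party? yes — 2 of 3 hold (need ≥2) → satisfied.
Under section 13: the policyholder held no insurable interest at the date of loss? yes; or the premium has not been paid in full? no. So the claim is a Permitted Incident.
Under section 3: Listed Occurrence (section 9)? yes; and Permitted Incident (section 13)? yes; and the insured property was occupied at the time of loss? yes. So the claim is a Tier II Loss.
Under section 1: Excluded Occurrence (section 4)? no; or not a Tier II Loss (section 3)? no. So the claim is not an Assessable Damage.
Under section 5: the loss occurred during the period of cover? yes; and Assessable Damage (section 1)? no. So the claim is not a Protected Claim.
Under section 12: not a Supervised Damage (section 14)? no; or Protected Claim (section 5)? no. So the claim is not a Class-B Loss.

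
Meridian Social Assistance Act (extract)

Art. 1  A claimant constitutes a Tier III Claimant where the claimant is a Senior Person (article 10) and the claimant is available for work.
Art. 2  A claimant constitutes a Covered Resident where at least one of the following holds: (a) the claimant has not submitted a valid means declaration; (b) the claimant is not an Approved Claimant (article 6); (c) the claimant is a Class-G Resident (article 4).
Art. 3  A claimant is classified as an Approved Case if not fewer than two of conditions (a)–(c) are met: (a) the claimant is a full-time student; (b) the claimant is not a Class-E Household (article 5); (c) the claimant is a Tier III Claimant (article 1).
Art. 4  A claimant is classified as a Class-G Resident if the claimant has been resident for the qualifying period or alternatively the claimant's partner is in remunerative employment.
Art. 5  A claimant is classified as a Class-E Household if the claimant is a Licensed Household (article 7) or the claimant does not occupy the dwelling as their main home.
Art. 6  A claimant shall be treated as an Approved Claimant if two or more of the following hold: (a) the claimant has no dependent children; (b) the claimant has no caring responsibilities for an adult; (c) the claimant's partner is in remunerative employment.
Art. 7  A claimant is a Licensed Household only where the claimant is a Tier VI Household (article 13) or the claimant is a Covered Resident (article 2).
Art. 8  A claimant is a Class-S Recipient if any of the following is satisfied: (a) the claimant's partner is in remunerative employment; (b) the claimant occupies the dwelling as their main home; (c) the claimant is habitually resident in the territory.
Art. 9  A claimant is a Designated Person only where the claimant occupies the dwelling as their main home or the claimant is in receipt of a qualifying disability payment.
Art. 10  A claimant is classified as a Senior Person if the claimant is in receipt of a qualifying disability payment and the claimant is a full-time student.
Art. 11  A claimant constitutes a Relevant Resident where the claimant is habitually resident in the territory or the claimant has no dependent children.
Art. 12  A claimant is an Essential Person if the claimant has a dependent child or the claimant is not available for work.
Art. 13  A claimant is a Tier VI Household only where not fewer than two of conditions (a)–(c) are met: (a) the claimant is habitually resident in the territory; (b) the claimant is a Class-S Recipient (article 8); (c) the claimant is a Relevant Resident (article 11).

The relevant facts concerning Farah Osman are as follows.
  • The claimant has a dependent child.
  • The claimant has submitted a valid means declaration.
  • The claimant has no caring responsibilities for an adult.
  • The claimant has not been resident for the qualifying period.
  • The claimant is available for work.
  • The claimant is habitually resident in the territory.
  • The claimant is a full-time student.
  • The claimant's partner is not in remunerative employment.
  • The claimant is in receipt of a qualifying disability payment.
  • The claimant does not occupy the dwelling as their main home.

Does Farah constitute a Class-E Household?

Yes

article 8 — Class-S Recipient: [the claimant's partner is in remunerative employment? no] OR [the claimant occupies the dwelling as their main home? no] OR [the claimant is habitually resident in the territory? yes] → satisfied.
article 11 — Relevant Resident: [the claimant is habitually resident in the territory? yes] OR [the claimant has no dependent children? no] → satisfied.
article 13 — Tier VI Household: the claimant is habitually resident in the territory? yes; Class-S Recipient (article 8)? yes; Relevant Resident (article 11)? yes — 3 of 3 hold (need ≥2) → satisfied.
article 6 — Approved Claimant: the claimant has no dependent children? no; the claimant has no caring responsibilities for an adult? yes; the claimant's partner is in remunerative employment? no — 1 of 3 hold (need ≥2) → not satisfied.
article 4 — Class-G Resident: [the claimant has been resident for the qualifying period? no] OR [the claimant's partner is in remunerative employment? no] → not satisfied.
article 2 — Covered Resident: [the claimant has not submitted a valid means declaration? no] OR [not an Approved Claimant (article 6)? yes] OR [Class-G Resident (article 4)? no] → satisfied.
article 7 — Licensed Household: [Tier VI Household (article 13)? yes] OR [Covered Resident (article 2)? yes] → satisfied.
article 5 — Class-E Household: [Licensed Household (article 7)? yes] OR [the claimant does not occupy the dwelling as their main home? yes] → satisfied.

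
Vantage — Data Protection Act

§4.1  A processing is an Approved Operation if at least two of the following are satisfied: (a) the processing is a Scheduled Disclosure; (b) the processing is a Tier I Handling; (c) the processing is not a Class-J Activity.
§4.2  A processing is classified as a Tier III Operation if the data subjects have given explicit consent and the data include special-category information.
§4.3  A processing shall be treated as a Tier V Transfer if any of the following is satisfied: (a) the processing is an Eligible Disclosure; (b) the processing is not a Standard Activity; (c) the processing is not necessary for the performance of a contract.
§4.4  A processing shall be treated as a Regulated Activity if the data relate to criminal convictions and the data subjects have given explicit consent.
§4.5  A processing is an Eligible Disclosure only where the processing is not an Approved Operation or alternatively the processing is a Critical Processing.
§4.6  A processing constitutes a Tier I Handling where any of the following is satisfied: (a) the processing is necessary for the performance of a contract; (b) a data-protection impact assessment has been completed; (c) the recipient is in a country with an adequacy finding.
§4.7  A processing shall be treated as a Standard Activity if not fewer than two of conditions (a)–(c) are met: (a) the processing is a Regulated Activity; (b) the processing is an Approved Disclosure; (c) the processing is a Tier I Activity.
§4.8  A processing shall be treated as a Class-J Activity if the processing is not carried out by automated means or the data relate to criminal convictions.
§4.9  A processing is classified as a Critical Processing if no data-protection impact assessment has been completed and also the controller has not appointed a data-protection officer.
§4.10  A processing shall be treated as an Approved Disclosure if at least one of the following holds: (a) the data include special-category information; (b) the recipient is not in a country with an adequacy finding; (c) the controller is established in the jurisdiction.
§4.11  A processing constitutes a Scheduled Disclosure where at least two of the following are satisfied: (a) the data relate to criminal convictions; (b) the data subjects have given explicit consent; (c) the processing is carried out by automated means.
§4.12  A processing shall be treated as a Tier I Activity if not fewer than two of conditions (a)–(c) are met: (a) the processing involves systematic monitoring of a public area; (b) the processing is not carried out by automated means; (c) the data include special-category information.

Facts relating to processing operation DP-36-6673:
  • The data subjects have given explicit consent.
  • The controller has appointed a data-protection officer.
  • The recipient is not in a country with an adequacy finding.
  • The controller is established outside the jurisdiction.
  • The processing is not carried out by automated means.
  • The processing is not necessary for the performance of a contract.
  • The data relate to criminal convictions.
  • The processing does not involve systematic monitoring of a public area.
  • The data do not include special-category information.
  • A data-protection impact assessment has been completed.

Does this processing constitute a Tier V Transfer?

Yes

§4.11 — Scheduled Disclosure: the data relate to criminal convictions? yes; the data subjects have given explicit consent? yes; the processing is carried out by automated means? no — 2 of 3 hold (need ≥2) → satisfied.
§4.6 — Tier I Handling: [the processing is necessary for the performance of a contract? no] OR [a data-protection impact assessment has been completed? yes] OR [the recipient is in a country with an adequacy finding? no] → satisfied.
§4.8 — Class-J Activity: [the processing is not carried out by automated means? yes] OR [the data relate to criminal convictions? yes] → satisfied.
§4.1 — Approved Operation: Scheduled Disclosure (§4.11)? yes; Tier I Handling (§4.6)? yes; not a Class-J Activity (§4.8)? no — 2 of 3 hold (need ≥2) → satisfied.
§4.9 — Critical Processing: [no data-protection impact assessment has been completed? no] AND [the controller has not appointed a data-protection officer? no] → not satisfied.
§4.5 — Eligible Disclosure: [not an Approved Operation (§4.1)? no] OR [Critical Processing (§4.9)? no] → not satisfied.
§4.4 — Regulated Activity: [the data relate to criminal convictions? yes] AND [the data subjects have given explicit consent? yes] → satisfied.
§4.10 — Approved Disclosure: [the data include special-category information? no] OR [the recipient is not in a country with an adequacy finding? yes] OR [the controller is established in the jurisdiction? no] → satisfied.
§4.12 — Tier I Activity: the processing involves systematic monitoring of a public area? no; the processing is not carried out by automated means? yes; the data include special-category information? no — 1 of 3 hold (need ≥2) → not satisfied.
§4.7 — Standard Activity: Regulated Activity (§4.4)? yes; Approved Disclosure (§4.10)? yes; Tier I Activity (§4.12)? no — 2 of 3 hold (need ≥2) → satisfied.
§4.3 — Tier V Transfer: [Eligible Disclosure (§4.5)? no] OR [not a Standard Activity (§4.7)? no] OR [the processing is not necessary for the performance of a contract? yes] → satisfied.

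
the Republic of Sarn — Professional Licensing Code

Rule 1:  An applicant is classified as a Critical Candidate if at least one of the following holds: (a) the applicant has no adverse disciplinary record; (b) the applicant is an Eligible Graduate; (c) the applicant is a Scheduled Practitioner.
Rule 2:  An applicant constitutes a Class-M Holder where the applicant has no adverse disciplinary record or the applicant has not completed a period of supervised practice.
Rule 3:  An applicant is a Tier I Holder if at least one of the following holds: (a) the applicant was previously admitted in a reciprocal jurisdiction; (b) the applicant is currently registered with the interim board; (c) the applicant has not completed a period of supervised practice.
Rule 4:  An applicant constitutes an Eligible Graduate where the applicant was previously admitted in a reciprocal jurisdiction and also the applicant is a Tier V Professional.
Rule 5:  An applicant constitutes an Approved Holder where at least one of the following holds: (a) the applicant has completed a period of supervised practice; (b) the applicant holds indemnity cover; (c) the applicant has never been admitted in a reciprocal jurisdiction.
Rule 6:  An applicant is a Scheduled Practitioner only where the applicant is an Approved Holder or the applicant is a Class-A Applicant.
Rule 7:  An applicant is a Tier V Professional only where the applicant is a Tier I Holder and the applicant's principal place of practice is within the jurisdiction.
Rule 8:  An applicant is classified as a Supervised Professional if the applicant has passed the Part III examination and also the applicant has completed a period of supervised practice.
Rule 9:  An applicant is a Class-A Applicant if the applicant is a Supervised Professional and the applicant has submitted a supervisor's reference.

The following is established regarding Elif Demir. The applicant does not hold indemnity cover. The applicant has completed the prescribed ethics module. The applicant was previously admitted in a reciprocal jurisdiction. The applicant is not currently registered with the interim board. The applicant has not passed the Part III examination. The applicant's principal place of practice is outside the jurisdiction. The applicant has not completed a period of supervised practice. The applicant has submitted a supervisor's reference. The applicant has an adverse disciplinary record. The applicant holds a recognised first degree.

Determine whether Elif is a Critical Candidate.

rule 3 — Tier I Holder: [the applicant was previously admitted in a reciprocal jurisdiction? yes] OR [the applicant is currently registered with the interim board? no] OR [the applicant has not completed a period of supervised practice? yes] → satisfied.
rule 7 — Tier V Professional: [Tier I Holder (rule 3)? yes] AND [the applicant's principal place of practice is within the jurisdiction? no] → not satisfied.
rule 4 — Eligible Graduate: [the applicant was previously admitted in a reciprocal jurisdiction? yes] AND [Tier V Professional (rule 7)? no] → not satisfied.
rule 5 — Approved Holder: [the applicant has completed a period of supervised practice? no] OR [the applicant holds indemnity cover? no] OR [the applicant has never been admitted in a reciprocal jurisdiction? no] → not satisfied.
rule 8 — Supervised Professional: [the applicant has passed the Part III examination? no] AND [the applicant has completed a period of supervised practice? no] → not satisfied.
rule 9 — Class-A Applicant: [Supervised Professional (rule 8)? no] AND [the applicant has submitted a supervisor's reference? yes] → not satisfied.
rule 6 — Scheduled Practitioner: [Approved Holder (rule 5)? no] OR [Class-A Applicant (rule 9)? no] → not satisfied.
rule 1 — Critical Candidate: [the applicant has no adverse disciplinary record? no] OR [Eligible Graduate (rule 4)? no] OR [Scheduled Practitioner (rule 6)? no] → not satisfied.

No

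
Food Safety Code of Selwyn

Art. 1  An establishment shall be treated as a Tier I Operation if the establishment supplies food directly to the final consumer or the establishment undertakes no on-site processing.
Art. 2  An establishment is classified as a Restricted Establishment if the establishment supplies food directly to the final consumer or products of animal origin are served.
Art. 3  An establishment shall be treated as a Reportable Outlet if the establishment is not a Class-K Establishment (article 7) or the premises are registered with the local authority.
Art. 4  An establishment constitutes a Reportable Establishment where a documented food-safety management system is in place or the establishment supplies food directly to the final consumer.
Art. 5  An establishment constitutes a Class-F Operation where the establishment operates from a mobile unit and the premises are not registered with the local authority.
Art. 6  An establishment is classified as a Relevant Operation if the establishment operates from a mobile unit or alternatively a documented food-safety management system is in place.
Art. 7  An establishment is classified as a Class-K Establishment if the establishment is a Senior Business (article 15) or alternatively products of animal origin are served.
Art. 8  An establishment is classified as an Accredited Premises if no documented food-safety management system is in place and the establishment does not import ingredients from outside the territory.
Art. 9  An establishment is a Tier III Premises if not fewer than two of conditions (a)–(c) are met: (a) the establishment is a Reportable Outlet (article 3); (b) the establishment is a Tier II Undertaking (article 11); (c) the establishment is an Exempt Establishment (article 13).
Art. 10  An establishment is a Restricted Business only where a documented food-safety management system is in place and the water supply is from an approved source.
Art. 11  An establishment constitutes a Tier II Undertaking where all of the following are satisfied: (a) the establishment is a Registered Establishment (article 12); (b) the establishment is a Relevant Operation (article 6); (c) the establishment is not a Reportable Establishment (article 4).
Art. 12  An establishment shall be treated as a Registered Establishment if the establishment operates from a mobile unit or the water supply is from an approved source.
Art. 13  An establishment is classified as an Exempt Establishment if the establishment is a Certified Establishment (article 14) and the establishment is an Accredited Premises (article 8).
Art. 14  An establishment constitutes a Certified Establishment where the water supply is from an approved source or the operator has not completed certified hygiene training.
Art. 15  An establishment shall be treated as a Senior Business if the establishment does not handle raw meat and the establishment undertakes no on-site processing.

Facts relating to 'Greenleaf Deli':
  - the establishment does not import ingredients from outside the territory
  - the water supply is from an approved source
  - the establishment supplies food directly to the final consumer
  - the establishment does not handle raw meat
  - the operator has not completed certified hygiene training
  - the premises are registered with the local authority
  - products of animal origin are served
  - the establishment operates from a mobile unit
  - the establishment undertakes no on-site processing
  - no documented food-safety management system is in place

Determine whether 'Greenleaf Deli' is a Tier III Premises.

Yes

article 15 — Senior Business: [the establishment does not handle raw meat? yes] AND [the establishment undertakes no on-site processing? yes] → satisfied.
article 7 — Class-K Establishment: [Senior Business (article 15)? yes] OR [products of animal origin are served? yes] → satisfied.
article 3 — Reportable Outlet: [not a Class-K Establishment (article 7)? no] OR [the premises are registered with the local authority? yes] → satisfied.
article 12 — Registered Establishment: [the establishment operates from a mobile unit? yes] OR [the water supply is from an approved source? yes] → satisfied.
article 6 — Relevant Operation: [the establishment operates from a mobile unit? yes] OR [a documented food-safety management system is in place? no] → satisfied.
article 4 — Reportable Establishment: [a documented food-safety management system is in place? no] OR [the establishment supplies food directly to the final consumer? yes] → satisfied.
article 11 — Tier II Undertaking: [Registered Establishment (article 12)? yes] AND [Relevant Operation (article 6)? yes] AND [not a Reportable Establishment (article 4)? no] → not satisfied.
article 14 — Certified Establishment: [the water supply is from an approved source? yes] OR [the operator has not completed certified hygiene training? yes] → satisfied.
article 8 — Accredited Premises: [no documented food-safety management system is in place? yes] AND [the establishment does not import ingredients from outside the territory? yes] → satisfied.
article 13 — Exempt Establishment: [Certified Establishment (article 14)? yes] AND [Accredited Premises (article 8)? yes] → satisfied.
article 9 — Tier III Premises: Reportable Outlet (article 3)? yes; Tier II Undertaking (article 11)? no; Exempt Establishment (article 13)? yes — 2 of 3 hold (need ≥2) → satisfied.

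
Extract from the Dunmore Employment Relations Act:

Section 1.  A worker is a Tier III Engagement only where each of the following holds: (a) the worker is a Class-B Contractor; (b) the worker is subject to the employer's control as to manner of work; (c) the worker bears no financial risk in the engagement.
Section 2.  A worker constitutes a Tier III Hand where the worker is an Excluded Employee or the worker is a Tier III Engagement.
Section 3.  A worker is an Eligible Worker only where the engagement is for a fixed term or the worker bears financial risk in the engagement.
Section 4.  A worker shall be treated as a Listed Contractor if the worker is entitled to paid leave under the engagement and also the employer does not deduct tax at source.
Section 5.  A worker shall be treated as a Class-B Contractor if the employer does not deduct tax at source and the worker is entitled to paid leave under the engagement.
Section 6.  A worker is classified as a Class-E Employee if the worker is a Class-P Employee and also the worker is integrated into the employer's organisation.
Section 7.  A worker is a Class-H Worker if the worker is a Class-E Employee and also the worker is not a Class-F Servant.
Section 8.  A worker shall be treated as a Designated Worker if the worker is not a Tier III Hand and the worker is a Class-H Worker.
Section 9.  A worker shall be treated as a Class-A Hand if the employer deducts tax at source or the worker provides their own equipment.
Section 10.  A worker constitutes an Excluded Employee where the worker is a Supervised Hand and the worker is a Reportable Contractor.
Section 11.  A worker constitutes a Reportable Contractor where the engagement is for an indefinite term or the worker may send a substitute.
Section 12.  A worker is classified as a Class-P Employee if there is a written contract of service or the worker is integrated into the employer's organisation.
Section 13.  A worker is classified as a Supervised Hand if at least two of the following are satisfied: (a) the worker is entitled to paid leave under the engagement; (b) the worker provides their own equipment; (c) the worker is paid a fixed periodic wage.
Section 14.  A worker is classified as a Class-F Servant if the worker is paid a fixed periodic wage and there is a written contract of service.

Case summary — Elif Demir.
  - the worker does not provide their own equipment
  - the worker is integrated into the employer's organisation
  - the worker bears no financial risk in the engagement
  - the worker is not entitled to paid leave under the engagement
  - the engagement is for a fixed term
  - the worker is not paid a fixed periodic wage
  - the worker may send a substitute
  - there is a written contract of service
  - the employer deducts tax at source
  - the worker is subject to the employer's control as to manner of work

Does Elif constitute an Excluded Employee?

No

Under section 13: the worker is entitled to paid leave under the engagement? no; the worker provides their own equipment? no; the worker is paid a fixed periodic wage? no — 0 of 3 hold (need ≥2) → not satisfied.
Under section 11: the engagement is for an indefinite term? no; or the worker may send a substitute? yes. So the worker is a Reportable Contractor.
Under section 10: Supervised Hand (section 13)? no; and Reportable Contractor (section 11)? yes. So the worker is not an Excluded Employee.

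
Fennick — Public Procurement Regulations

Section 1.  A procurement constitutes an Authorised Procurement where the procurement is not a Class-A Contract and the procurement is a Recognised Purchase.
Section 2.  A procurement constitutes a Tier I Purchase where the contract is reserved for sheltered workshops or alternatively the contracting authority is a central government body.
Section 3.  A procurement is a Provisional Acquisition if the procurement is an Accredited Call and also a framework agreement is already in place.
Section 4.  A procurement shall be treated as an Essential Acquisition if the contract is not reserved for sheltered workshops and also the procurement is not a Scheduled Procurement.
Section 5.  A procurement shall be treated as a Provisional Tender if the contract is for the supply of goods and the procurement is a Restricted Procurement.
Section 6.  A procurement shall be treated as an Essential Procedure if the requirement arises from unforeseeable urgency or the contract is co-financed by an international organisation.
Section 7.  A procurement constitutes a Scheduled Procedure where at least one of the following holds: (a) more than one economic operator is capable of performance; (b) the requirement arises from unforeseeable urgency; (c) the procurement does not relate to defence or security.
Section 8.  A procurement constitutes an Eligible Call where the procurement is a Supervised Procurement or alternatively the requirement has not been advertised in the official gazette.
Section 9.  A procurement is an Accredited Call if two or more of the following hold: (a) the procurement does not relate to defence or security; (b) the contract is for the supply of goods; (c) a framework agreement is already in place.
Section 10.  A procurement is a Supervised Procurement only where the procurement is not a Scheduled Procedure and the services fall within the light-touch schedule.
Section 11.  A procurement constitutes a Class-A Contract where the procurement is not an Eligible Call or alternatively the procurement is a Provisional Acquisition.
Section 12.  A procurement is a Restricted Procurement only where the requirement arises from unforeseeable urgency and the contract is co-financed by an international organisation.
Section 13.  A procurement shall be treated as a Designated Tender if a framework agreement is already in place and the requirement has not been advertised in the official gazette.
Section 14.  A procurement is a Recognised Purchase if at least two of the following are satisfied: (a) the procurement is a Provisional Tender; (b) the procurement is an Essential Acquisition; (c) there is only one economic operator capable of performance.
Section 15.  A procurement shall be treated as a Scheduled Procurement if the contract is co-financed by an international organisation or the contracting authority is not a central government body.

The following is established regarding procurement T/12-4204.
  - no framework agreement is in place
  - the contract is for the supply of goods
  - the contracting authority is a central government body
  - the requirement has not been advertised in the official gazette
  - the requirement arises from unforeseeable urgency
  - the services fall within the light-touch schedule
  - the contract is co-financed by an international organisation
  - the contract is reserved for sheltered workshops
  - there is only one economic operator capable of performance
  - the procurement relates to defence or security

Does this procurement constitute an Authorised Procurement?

Under section 7: more than one economic operator is capable of performance? no; or the requirement arises from unforeseeable urgency? yes; or the procurement does not relate to defence or security? no. So the procurement is a Scheduled Procedure.
Under section 10: not a Scheduled Procedure (section 7)? no; and the services fall within the light-touch schedule? yes. So the procurement is not a Supervised Procurement.
Under section 8: Supervised Procurement (section 10)? no; or the requirement has not been advertised in the official gazette? yes. So the procurement is an Eligible Call.
Under section 9: the procurement does not relate to defence or security? no; the contract is for the supply of goods? yes; a framework agreement is already in place? no — 1 of 3 hold (need ≥2) → not satisfied.
Under section 3: Accredited Call (section 9)? no; and a framework agreement is already in place? no. So the procurement is not a Provisional Acquisition.
Under section 11: not an Eligible Call (section 8)? no; or Provisional Acquisition (section 3)? no. So the procurement is not a Class-A Contract.
Under section 12: the requirement arises from unforeseeable urgency? yes; and the contract is co-financed by an international organisation? yes. So the procurement is a Restricted Procurement.
Under section 5: the contract is for the supply of goods? yes; and Restricted Procurement (section 12)? yes. So the procurement is a Provisional Tender.
Under section 15: the contract is co-financed by an international organisation? yes; or the contracting authority is not a central government body? no. So the procurement is a Scheduled Procurement.
Under section 4: the contract is not reserved for sheltered workshops? no; and not a Scheduled Procurement (section 15)? no. So the procurement is not an Essential Acquisition.
Under section 14: Provisional Tender (section 5)? yes; Essential Acquisition (section 4)? no; there is only one economic operator capable of performance? yes — 2 of 3 hold (need ≥2) → satisfied.
Under section 1: not a Class-A Contract (section 11)? yes; and Recognised Purchase (section 14)? yes. So the procurement is an Authorised Procurement.

Yes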